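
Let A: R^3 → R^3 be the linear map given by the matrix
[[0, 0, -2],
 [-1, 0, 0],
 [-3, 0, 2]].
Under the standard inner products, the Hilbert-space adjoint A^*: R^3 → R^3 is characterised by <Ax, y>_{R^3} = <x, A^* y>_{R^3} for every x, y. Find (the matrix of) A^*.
A^* = A^T =
[[0, -1, -3],
 [0, 0, 0],
 [-2, 0, 2]]

For real matrices with standard dot products, the defining identity <Ax, y> = <x, A^* y> gives (Ax)^T y = x^T (A^*) y, i.e. x^T A^T y = x^T (A^*) y. Since this holds for all x, y, we must have A^* = A^T. Therefore
A^* =
[[0, -1, -3],
 [0, 0, 0],
 [-2, 0, 2]].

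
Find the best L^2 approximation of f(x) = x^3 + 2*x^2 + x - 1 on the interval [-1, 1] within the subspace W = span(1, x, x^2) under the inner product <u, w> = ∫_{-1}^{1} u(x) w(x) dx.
g(x) = 2*x^2 + 8*x/5 - 1

The best approximation g ∈ W is the orthogonal projection of f onto W. Writing g = a_0 + a_1 x + a_2 x^2, the coefficients solve the normal equations G · a = b where
  G_{ij} = <φ_i, φ_j> and b_i = <f, φ_i>, with φ_0 = 1, φ_1 = x, φ_2 = x^2.
G =
  [2, 0, 2/3]
  [0, 2/3, 0]
  [2/3, 0, 2/5],
b = (-2/3, 16/15, 2/15).
Solving gives a_0 = -1, a_1 = 8/5, a_2 = 2, so
  g(x) = 2*x^2 + 8*x/5 - 1.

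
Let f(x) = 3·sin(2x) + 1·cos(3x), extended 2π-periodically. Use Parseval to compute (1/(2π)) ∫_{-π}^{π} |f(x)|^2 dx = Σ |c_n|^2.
Σ |c_n|^2 = 5

Expand |f|^2 and use orthogonality of {sin(nx), cos(mx)} on [-π, π]:
  ∫_{-π}^{π} sin(nx)^2 dx = π, ∫ cos(mx)^2 dx = π, and cross terms integrate to 0.
So ∫_{-π}^{π} f(x)^2 dx = 3^2 · π + 1^2 · π = (9 + 1)π.
Divide by 2π: (9 + 1)/2 = 5.
By Parseval, this equals Σ |c_n|^2.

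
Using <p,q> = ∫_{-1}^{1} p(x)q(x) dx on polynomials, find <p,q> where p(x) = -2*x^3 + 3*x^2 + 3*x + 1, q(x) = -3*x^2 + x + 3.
<p,q> = 38/5

Expand the product: p(x)·q(x) = 6*x^5 - 11*x^4 - 12*x^3 + 9*x^2 + 10*x + 3.
∫_{-1}^{1} of each monomial x^k gives [2/(k+1) if k even, 0 if k odd]. Integrating term-by-term (or equivalently evaluating the antiderivative F(x) = x^6 - 11*x^5/5 - 3*x^4 + 3*x^3 + 5*x^2 + 3*x at the endpoints):
  F(1) − F(−1) = 34/5 − (-4/5) = 38/5.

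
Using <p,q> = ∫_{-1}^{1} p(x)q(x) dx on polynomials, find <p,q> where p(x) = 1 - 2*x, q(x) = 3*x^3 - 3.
<p,q> = -42/5

Expand the product: p(x)·q(x) = -6*x^4 + 3*x^3 + 6*x - 3.
∫_{-1}^{1} of each monomial x^k gives [2/(k+1) if k even, 0 if k odd]. Integrating term-by-term (or equivalently evaluating the antiderivative F(x) = -6*x^5/5 + 3*x^4/4 + 3*x^2 - 3*x at the endpoints):
  F(1) − F(−1) = -9/20 − (159/20) = -42/5.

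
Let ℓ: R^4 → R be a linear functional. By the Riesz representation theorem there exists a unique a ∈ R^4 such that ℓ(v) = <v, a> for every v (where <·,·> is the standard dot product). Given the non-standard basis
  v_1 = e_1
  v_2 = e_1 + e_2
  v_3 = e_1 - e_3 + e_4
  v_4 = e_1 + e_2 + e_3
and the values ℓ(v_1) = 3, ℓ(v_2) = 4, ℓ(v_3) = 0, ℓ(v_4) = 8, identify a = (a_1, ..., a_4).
a = (3, 1, 4, 1)

Write a = (a_1, ..., a_4) in the standard basis. For each basis vector v_i, ℓ(v_i) = <v_i, a> is a linear equation in the a_j's. Collect the n equations into a matrix system V a = ℓ, where row i of V is v_i (expressed in the standard basis). Since V is invertible (lower-triangular with 1s on the diagonal, up to permutation), solve by back-substitution:
  V =
[[1, 0, 0, 0],
 [1, 1, 0, 0],
 [1, 0, -1, 1],
 [1, 1, 1, 0]]
  V a = (3, 4, 0, 8)
Solving gives a = (3, 1, 4, 1).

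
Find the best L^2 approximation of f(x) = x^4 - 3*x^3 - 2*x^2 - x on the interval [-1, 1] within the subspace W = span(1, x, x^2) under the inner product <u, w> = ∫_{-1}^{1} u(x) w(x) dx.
g(x) = -8*x^2/7 - 14*x/5 - 3/35

The best approximation g ∈ W is the orthogonal projection of f onto W. Writing g = a_0 + a_1 x + a_2 x^2, the coefficients solve the normal equations G · a = b where
  G_{ij} = <φ_i, φ_j> and b_i = <f, φ_i>, with φ_0 = 1, φ_1 = x, φ_2 = x^2.
G =
  [2, 0, 2/3]
  [0, 2/3, 0]
  [2/3, 0, 2/5],
b = (-14/15, -28/15, -18/35).
Solving gives a_0 = -3/35, a_1 = -14/5, a_2 = -8/7, so
  g(x) = -8*x^2/7 - 14*x/5 - 3/35.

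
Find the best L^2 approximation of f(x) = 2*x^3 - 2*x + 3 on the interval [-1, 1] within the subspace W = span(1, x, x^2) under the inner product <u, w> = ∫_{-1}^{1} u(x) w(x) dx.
g(x) = 3 - 4*x/5

The best approximation g ∈ W is the orthogonal projection of f onto W. Writing g = a_0 + a_1 x + a_2 x^2, the coefficients solve the normal equations G · a = b where
  G_{ij} = <φ_i, φ_j> and b_i = <f, φ_i>, with φ_0 = 1, φ_1 = x, φ_2 = x^2.
G =
  [2, 0, 2/3]
  [0, 2/3, 0]
  [2/3, 0, 2/5],
b = (6, -8/15, 2).
Solving gives a_0 = 3, a_1 = -4/5, a_2 = 0, so
  g(x) = 3 - 4*x/5.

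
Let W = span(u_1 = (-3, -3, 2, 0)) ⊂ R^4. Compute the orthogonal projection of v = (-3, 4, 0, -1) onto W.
proj_W(v) = (9/22, 9/22, -3/11, 0)

Set up U = [u_1 | ... | u_1] ∈ R^(4×1). The projector onto W = col(U) is P = U (U^T U)^(-1) U^T.
Compute U^T U =
  [22],
and U^T v = (-3).
Solve U^T U · c = U^T v for the coefficients: c = (-3/22). The projection is proj_W(v) = U c.
Check: (v - proj_W(v)) · u_1 = 0  (should be 0).
Result: proj_W(v) = (9/22, 9/22, -3/11, 0).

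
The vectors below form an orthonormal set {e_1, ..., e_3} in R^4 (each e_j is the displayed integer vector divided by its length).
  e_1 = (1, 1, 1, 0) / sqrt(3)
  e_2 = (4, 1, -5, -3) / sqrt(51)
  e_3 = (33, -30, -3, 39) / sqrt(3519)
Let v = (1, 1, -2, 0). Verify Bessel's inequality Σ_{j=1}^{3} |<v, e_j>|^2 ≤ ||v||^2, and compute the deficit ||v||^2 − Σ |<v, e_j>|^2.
Σ |<v, e_j>|^2 = 102/23; ||v||^2 = 6; deficit = 36/23

Write each e_j = u_j / sqrt(<u_j, u_j>) where u_j is the displayed integer vector. Then <v, e_j> = <v, u_j> / sqrt(<u_j, u_j>), so |<v, e_j>|^2 = <v, u_j>^2 / <u_j, u_j>.
Coefficients: <v, e_1> = 0/sqrt(3), <v, e_2> = 15/sqrt(51), <v, e_3> = 9/sqrt(3519).
Square and sum: Σ |<v, e_j>|^2 = 102/23.
Compute ||v||^2 = v·v = 6.
Deficit = 6 − 102/23 = 36/23 ≥ 0, confirming Bessel's inequality. (The deficit equals ||v − Σ <v,e_j> e_j||^2, the squared distance from v to span{e_j}.)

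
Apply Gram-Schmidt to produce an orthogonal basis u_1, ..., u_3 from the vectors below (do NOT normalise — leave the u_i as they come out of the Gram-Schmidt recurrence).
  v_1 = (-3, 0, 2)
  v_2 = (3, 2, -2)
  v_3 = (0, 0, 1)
Orthogonal basis:
  u_1 = (-3, 0, 2)
  u_2 = (0, 2, 0)
  u_3 = (6/13, 0, 9/13)

Apply the Gram-Schmidt recurrence
  u_1 = v_1
  u_i = v_i − Σ_{j<i} ((v_i · u_j) / (u_j · u_j)) · u_j.

Step by step this gives:
  u_1 = (-3, 0, 2)
  u_2 = (0, 2, 0)
  u_3 = (6/13, 0, 9/13)

Orthogonality check:
  u_2 · u_1 = 0 (should be 0)
  u_3 · u_1 = 0 (should be 0)
  u_3 · u_2 = 0 (should be 0)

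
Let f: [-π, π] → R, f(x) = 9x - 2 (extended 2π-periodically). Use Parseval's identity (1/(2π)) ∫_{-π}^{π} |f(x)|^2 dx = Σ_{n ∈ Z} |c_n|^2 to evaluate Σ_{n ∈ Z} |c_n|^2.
Σ |c_n|^2 = 27π^2 + 4

Expand and integrate term by term over [-π, π]:
  ∫ (9x)^2 dx = 81·(2π^3/3); ∫ 2·9·(-2)·x dx = 0 (odd integrand); ∫ (-2)^2 dx = 4·2π.
So (1/(2π)) ∫_{-π}^{π} (9x - 2)^2 dx = 81π^2/3 + 4 = 27π^2 + 4.
Parseval ⇒ Σ |c_n|^2 = 27π^2 + 4.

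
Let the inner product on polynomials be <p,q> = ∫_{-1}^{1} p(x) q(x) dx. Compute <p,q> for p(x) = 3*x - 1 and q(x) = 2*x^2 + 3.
<p,q> = -22/3

Expand the product: p(x)·q(x) = 6*x^3 - 2*x^2 + 9*x - 3.
∫_{-1}^{1} of each monomial x^k gives [2/(k+1) if k even, 0 if k odd]. Integrating term-by-term (or equivalently evaluating the antiderivative F(x) = 3*x^4/2 - 2*x^3/3 + 9*x^2/2 - 3*x at the endpoints):
  F(1) − F(−1) = 7/3 − (29/3) = -22/3.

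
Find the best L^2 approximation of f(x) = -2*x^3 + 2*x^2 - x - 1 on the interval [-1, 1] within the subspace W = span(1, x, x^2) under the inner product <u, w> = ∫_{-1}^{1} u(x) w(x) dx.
g(x) = 2*x^2 - 11*x/5 - 1

The best approximation g ∈ W is the orthogonal projection of f onto W. Writing g = a_0 + a_1 x + a_2 x^2, the coefficients solve the normal equations G · a = b where
  G_{ij} = <φ_i, φ_j> and b_i = <f, φ_i>, with φ_0 = 1, φ_1 = x, φ_2 = x^2.
G =
  [2, 0, 2/3]
  [0, 2/3, 0]
  [2/3, 0, 2/5],
b = (-2/3, -22/15, 2/15).
Solving gives a_0 = -1, a_1 = -11/5, a_2 = 2, so
  g(x) = 2*x^2 - 11*x/5 - 1.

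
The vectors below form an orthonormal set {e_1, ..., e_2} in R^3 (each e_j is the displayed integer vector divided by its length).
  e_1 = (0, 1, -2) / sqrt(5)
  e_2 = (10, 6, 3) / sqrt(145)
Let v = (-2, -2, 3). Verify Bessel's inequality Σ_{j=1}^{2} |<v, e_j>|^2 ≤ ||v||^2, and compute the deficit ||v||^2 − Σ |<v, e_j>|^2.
Σ |<v, e_j>|^2 = 477/29; ||v||^2 = 17; deficit = 16/29

Write each e_j = u_j / sqrt(<u_j, u_j>) where u_j is the displayed integer vector. Then <v, e_j> = <v, u_j> / sqrt(<u_j, u_j>), so |<v, e_j>|^2 = <v, u_j>^2 / <u_j, u_j>.
Coefficients: <v, e_1> = -8/sqrt(5), <v, e_2> = -23/sqrt(145).
Square and sum: Σ |<v, e_j>|^2 = 477/29.
Compute ||v||^2 = v·v = 17.
Deficit = 17 − 477/29 = 16/29 ≥ 0, confirming Bessel's inequality. (The deficit equals ||v − Σ <v,e_j> e_j||^2, the squared distance from v to span{e_j}.)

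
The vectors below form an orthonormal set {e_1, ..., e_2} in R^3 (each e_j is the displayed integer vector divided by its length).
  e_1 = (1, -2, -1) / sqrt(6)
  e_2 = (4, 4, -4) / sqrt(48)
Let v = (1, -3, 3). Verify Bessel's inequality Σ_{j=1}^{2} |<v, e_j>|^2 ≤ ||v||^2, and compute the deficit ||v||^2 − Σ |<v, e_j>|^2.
Σ |<v, e_j>|^2 = 11; ||v||^2 = 19; deficit = 8

Write each e_j = u_j / sqrt(<u_j, u_j>) where u_j is the displayed integer vector. Then <v, e_j> = <v, u_j> / sqrt(<u_j, u_j>), so |<v, e_j>|^2 = <v, u_j>^2 / <u_j, u_j>.
Coefficients: <v, e_1> = 4/sqrt(6), <v, e_2> = -20/sqrt(48).
Square and sum: Σ |<v, e_j>|^2 = 11.
Compute ||v||^2 = v·v = 19.
Deficit = 19 − 11 = 8 ≥ 0, confirming Bessel's inequality. (The deficit equals ||v − Σ <v,e_j> e_j||^2, the squared distance from v to span{e_j}.)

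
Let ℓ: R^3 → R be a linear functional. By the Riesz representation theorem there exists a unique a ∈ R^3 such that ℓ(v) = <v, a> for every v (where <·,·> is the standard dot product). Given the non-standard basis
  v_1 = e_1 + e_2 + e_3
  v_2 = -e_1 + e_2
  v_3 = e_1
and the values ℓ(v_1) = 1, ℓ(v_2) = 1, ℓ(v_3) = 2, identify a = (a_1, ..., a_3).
a = (2, 3, -4)

Write a = (a_1, ..., a_3) in the standard basis. For each basis vector v_i, ℓ(v_i) = <v_i, a> is a linear equation in the a_j's. Collect the n equations into a matrix system V a = ℓ, where row i of V is v_i (expressed in the standard basis). Since V is invertible (lower-triangular with 1s on the diagonal, up to permutation), solve by back-substitution:
  V =
[[1, 1, 1],
 [-1, 1, 0],
 [1, 0, 0]]
  V a = (1, 1, 2)
Solving gives a = (2, 3, -4).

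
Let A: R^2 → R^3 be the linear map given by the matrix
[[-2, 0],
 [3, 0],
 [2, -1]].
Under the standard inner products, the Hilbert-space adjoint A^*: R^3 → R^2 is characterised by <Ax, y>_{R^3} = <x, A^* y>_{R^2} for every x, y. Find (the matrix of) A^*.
A^* = A^T =
[[-2, 3, 2],
 [0, 0, -1]]

For real matrices with standard dot products, the defining identity <Ax, y> = <x, A^* y> gives (Ax)^T y = x^T (A^*) y, i.e. x^T A^T y = x^T (A^*) y. Since this holds for all x, y, we must have A^* = A^T. Therefore
A^* =
[[-2, 3, 2],
 [0, 0, -1]].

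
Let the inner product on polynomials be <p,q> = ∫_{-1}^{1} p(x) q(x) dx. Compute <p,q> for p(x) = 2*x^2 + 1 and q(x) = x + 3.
<p,q> = 10

Expand the product: p(x)·q(x) = 2*x^3 + 6*x^2 + x + 3.
∫_{-1}^{1} of each monomial x^k gives [2/(k+1) if k even, 0 if k odd]. Integrating term-by-term (or equivalently evaluating the antiderivative F(x) = x^4/2 + 2*x^3 + x^2/2 + 3*x at the endpoints):
  F(1) − F(−1) = 6 − (-4) = 10.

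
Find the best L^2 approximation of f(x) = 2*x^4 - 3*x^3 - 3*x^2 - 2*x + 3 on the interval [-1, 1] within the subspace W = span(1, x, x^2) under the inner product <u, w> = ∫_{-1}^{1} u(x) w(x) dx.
g(x) = -9*x^2/7 - 19*x/5 + 99/35

The best approximation g ∈ W is the orthogonal projection of f onto W. Writing g = a_0 + a_1 x + a_2 x^2, the coefficients solve the normal equations G · a = b where
  G_{ij} = <φ_i, φ_j> and b_i = <f, φ_i>, with φ_0 = 1, φ_1 = x, φ_2 = x^2.
G =
  [2, 0, 2/3]
  [0, 2/3, 0]
  [2/3, 0, 2/5],
b = (24/5, -38/15, 48/35).
Solving gives a_0 = 99/35, a_1 = -19/5, a_2 = -9/7, so
  g(x) = -9*x^2/7 - 19*x/5 + 99/35.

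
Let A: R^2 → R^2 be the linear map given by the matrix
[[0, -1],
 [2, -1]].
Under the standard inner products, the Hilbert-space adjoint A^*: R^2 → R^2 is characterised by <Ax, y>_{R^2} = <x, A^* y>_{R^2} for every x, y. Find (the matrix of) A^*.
A^* = A^T =
[[0, 2],
 [-1, -1]]

For real matrices with standard dot products, the defining identity <Ax, y> = <x, A^* y> gives (Ax)^T y = x^T (A^*) y, i.e. x^T A^T y = x^T (A^*) y. Since this holds for all x, y, we must have A^* = A^T. Therefore
A^* =
[[0, 2],
 [-1, -1]].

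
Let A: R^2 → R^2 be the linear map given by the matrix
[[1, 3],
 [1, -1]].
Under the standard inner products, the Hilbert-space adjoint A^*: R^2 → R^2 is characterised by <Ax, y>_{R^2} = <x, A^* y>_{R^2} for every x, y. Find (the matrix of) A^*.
A^* = A^T =
[[1, 1],
 [3, -1]]

For real matrices with standard dot products, the defining identity <Ax, y> = <x, A^* y> gives (Ax)^T y = x^T (A^*) y, i.e. x^T A^T y = x^T (A^*) y. Since this holds for all x, y, we must have A^* = A^T. Therefore
A^* =
[[1, 1],
 [3, -1]].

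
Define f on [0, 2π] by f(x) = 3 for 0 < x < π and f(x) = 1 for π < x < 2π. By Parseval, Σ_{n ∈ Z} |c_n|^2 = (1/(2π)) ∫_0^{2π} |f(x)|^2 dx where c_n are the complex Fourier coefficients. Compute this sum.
Σ |c_n|^2 = 5

Parseval equates the L^2 energy of f (normalised by 1/(2π)) with the ℓ^2 sum of its Fourier coefficients: (1/(2π)) ∫_0^{2π} |f|^2 = Σ |c_n|^2.
Compute the left side: (1/(2π)) [∫_0^π 3^2 dx + ∫_π^{2π} 1^2 dx] = (1/(2π)) · (9π + 1π) = (9 + 1)/2 = 5.
So Σ_{n ∈ Z} |c_n|^2 = 5.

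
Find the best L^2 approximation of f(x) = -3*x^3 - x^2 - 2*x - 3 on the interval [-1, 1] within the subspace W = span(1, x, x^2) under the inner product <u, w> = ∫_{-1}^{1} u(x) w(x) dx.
g(x) = -x^2 - 19*x/5 - 3

The best approximation g ∈ W is the orthogonal projection of f onto W. Writing g = a_0 + a_1 x + a_2 x^2, the coefficients solve the normal equations G · a = b where
  G_{ij} = <φ_i, φ_j> and b_i = <f, φ_i>, with φ_0 = 1, φ_1 = x, φ_2 = x^2.
G =
  [2, 0, 2/3]
  [0, 2/3, 0]
  [2/3, 0, 2/5],
b = (-20/3, -38/15, -12/5).
Solving gives a_0 = -3, a_1 = -19/5, a_2 = -1, so
  g(x) = -x^2 - 19*x/5 - 3.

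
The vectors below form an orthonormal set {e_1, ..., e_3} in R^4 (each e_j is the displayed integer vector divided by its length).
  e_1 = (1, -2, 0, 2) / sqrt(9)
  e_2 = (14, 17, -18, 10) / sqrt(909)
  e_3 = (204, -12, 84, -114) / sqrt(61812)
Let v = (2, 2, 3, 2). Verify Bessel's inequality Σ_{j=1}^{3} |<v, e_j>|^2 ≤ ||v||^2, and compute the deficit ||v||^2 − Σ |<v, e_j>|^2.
Σ |<v, e_j>|^2 = 4; ||v||^2 = 21; deficit = 17

Write each e_j = u_j / sqrt(<u_j, u_j>) where u_j is the displayed integer vector. Then <v, e_j> = <v, u_j> / sqrt(<u_j, u_j>), so |<v, e_j>|^2 = <v, u_j>^2 / <u_j, u_j>.
Coefficients: <v, e_1> = 2/sqrt(9), <v, e_2> = 28/sqrt(909), <v, e_3> = 408/sqrt(61812).
Square and sum: Σ |<v, e_j>|^2 = 4.
Compute ||v||^2 = v·v = 21.
Deficit = 21 − 4 = 17 ≥ 0, confirming Bessel's inequality. (The deficit equals ||v − Σ <v,e_j> e_j||^2, the squared distance from v to span{e_j}.)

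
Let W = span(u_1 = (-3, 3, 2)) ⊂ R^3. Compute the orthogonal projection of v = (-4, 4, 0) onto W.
proj_W(v) = (-36/11, 36/11, 24/11)

Set up U = [u_1 | ... | u_1] ∈ R^(3×1). The projector onto W = col(U) is P = U (U^T U)^(-1) U^T.
Compute U^T U =
  [22],
and U^T v = (24).
Solve U^T U · c = U^T v for the coefficients: c = (12/11). The projection is proj_W(v) = U c.
Check: (v - proj_W(v)) · u_1 = 0  (should be 0).
Result: proj_W(v) = (-36/11, 36/11, 24/11).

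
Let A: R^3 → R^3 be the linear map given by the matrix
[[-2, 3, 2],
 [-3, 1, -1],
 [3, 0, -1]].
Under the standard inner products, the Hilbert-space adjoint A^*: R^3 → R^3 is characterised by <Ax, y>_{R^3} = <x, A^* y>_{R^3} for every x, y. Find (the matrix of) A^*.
A^* = A^T =
[[-2, -3, 3],
 [3, 1, 0],
 [2, -1, -1]]

For real matrices with standard dot products, the defining identity <Ax, y> = <x, A^* y> gives (Ax)^T y = x^T (A^*) y, i.e. x^T A^T y = x^T (A^*) y. Since this holds for all x, y, we must have A^* = A^T. Therefore
A^* =
[[-2, -3, 3],
 [3, 1, 0],
 [2, -1, -1]].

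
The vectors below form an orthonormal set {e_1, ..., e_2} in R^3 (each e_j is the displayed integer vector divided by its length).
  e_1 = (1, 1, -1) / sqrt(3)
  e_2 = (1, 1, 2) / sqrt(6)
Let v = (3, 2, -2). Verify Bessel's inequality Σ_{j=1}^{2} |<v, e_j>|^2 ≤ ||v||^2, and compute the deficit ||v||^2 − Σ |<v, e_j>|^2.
Σ |<v, e_j>|^2 = 33/2; ||v||^2 = 17; deficit = 1/2

Write each e_j = u_j / sqrt(<u_j, u_j>) where u_j is the displayed integer vector. Then <v, e_j> = <v, u_j> / sqrt(<u_j, u_j>), so |<v, e_j>|^2 = <v, u_j>^2 / <u_j, u_j>.
Coefficients: <v, e_1> = 7/sqrt(3), <v, e_2> = 1/sqrt(6).
Square and sum: Σ |<v, e_j>|^2 = 33/2.
Compute ||v||^2 = v·v = 17.
Deficit = 17 − 33/2 = 1/2 ≥ 0, confirming Bessel's inequality. (The deficit equals ||v − Σ <v,e_j> e_j||^2, the squared distance from v to span{e_j}.)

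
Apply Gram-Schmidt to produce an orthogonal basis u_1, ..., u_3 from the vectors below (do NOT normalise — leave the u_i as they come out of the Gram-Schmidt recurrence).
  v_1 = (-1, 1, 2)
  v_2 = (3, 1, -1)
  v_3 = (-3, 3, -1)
Orthogonal basis:
  u_1 = (-1, 1, 2)
  u_2 = (7/3, 5/3, 1/3)
  u_3 = (-42/25, 14/5, -56/25)

Apply the Gram-Schmidt recurrence
  u_1 = v_1
  u_i = v_i − Σ_{j<i} ((v_i · u_j) / (u_j · u_j)) · u_j.

Step by step this gives:
  u_1 = (-1, 1, 2)
  u_2 = (7/3, 5/3, 1/3)
  u_3 = (-42/25, 14/5, -56/25)

Orthogonality check:
  u_2 · u_1 = 0 (should be 0)
  u_3 · u_1 = 0 (should be 0)
  u_3 · u_2 = 0 (should be 0)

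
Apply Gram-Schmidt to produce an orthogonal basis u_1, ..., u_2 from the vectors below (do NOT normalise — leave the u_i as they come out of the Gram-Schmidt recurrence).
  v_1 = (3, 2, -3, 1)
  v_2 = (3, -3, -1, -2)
Orthogonal basis:
  u_1 = (3, 2, -3, 1)
  u_2 = (57/23, -77/23, -11/23, -50/23)

Apply the Gram-Schmidt recurrence
  u_1 = v_1
  u_i = v_i − Σ_{j<i} ((v_i · u_j) / (u_j · u_j)) · u_j.

Step by step this gives:
  u_1 = (3, 2, -3, 1)
  u_2 = (57/23, -77/23, -11/23, -50/23)

Orthogonality check:
  u_2 · u_1 = 0 (should be 0)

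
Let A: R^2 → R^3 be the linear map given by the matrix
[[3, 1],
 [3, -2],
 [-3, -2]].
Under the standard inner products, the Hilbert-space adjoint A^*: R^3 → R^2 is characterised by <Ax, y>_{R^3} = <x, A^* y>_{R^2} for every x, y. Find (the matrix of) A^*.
A^* = A^T =
[[3, 3, -3],
 [1, -2, -2]]

For real matrices with standard dot products, the defining identity <Ax, y> = <x, A^* y> gives (Ax)^T y = x^T (A^*) y, i.e. x^T A^T y = x^T (A^*) y. Since this holds for all x, y, we must have A^* = A^T. Therefore
A^* =
[[3, 3, -3],
 [1, -2, -2]].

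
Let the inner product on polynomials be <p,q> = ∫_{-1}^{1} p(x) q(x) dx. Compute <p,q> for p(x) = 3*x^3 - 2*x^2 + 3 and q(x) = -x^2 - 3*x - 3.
<p,q> = -94/5

Expand the product: p(x)·q(x) = -3*x^5 - 7*x^4 - 3*x^3 + 3*x^2 - 9*x - 9.
∫_{-1}^{1} of each monomial x^k gives [2/(k+1) if k even, 0 if k odd]. Integrating term-by-term (or equivalently evaluating the antiderivative F(x) = -x^6/2 - 7*x^5/5 - 3*x^4/4 + x^3 - 9*x^2/2 - 9*x at the endpoints):
  F(1) − F(−1) = -303/20 − (73/20) = -94/5.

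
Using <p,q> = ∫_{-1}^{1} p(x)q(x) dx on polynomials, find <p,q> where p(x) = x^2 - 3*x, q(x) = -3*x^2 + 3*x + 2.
<p,q> = -88/15

Expand the product: p(x)·q(x) = -3*x^4 + 12*x^3 - 7*x^2 - 6*x.
∫_{-1}^{1} of each monomial x^k gives [2/(k+1) if k even, 0 if k odd]. Integrating term-by-term (or equivalently evaluating the antiderivative F(x) = -3*x^5/5 + 3*x^4 - 7*x^3/3 - 3*x^2 at the endpoints):
  F(1) − F(−1) = -44/15 − (44/15) = -88/15.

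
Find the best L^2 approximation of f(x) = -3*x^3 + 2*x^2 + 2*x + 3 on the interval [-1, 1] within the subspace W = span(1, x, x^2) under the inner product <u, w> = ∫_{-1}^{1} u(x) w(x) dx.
g(x) = 2*x^2 + x/5 + 3

The best approximation g ∈ W is the orthogonal projection of f onto W. Writing g = a_0 + a_1 x + a_2 x^2, the coefficients solve the normal equations G · a = b where
  G_{ij} = <φ_i, φ_j> and b_i = <f, φ_i>, with φ_0 = 1, φ_1 = x, φ_2 = x^2.
G =
  [2, 0, 2/3]
  [0, 2/3, 0]
  [2/3, 0, 2/5],
b = (22/3, 2/15, 14/5).
Solving gives a_0 = 3, a_1 = 1/5, a_2 = 2, so
  g(x) = 2*x^2 + x/5 + 3.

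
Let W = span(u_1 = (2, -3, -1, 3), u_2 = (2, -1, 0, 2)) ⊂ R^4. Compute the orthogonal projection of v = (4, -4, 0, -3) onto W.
proj_W(v) = (16/19, -29/19, -21/38, 53/38)

Set up U = [u_1 | ... | u_2] ∈ R^(4×2). The projector onto W = col(U) is P = U (U^T U)^(-1) U^T.
Compute U^T U =
  [23, 13]
  [13, 9],
and U^T v = (11, 6).
Solve U^T U · c = U^T v for the coefficients: c = (21/38, -5/38). The projection is proj_W(v) = U c.
Check: (v - proj_W(v)) · u_1 = 0  (should be 0).
Check: (v - proj_W(v)) · u_2 = 0  (should be 0).
Result: proj_W(v) = (16/19, -29/19, -21/38, 53/38).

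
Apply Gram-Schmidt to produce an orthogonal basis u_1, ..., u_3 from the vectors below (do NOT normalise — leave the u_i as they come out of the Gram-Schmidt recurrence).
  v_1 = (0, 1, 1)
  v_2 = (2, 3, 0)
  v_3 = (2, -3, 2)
Orthogonal basis:
  u_1 = (0, 1, 1)
  u_2 = (2, 3/2, -3/2)
  u_3 = (48/17, -32/17, 32/17)

Apply the Gram-Schmidt recurrence
  u_1 = v_1
  u_i = v_i − Σ_{j<i} ((v_i · u_j) / (u_j · u_j)) · u_j.

Step by step this gives:
  u_1 = (0, 1, 1)
  u_2 = (2, 3/2, -3/2)
  u_3 = (48/17, -32/17, 32/17)

Orthogonality check:
  u_2 · u_1 = 0 (should be 0)
  u_3 · u_1 = 0 (should be 0)
  u_3 · u_2 = 0 (should be 0)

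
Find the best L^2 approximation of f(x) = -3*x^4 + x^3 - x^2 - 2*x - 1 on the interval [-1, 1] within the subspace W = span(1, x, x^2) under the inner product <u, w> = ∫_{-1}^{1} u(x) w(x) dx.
g(x) = -25*x^2/7 - 7*x/5 - 26/35

The best approximation g ∈ W is the orthogonal projection of f onto W. Writing g = a_0 + a_1 x + a_2 x^2, the coefficients solve the normal equations G · a = b where
  G_{ij} = <φ_i, φ_j> and b_i = <f, φ_i>, with φ_0 = 1, φ_1 = x, φ_2 = x^2.
G =
  [2, 0, 2/3]
  [0, 2/3, 0]
  [2/3, 0, 2/5],
b = (-58/15, -14/15, -202/105).
Solving gives a_0 = -26/35, a_1 = -7/5, a_2 = -25/7, so
  g(x) = -25*x^2/7 - 7*x/5 - 26/35.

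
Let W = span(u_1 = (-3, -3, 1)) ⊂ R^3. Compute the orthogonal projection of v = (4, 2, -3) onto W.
proj_W(v) = (63/19, 63/19, -21/19)

Set up U = [u_1 | ... | u_1] ∈ R^(3×1). The projector onto W = col(U) is P = U (U^T U)^(-1) U^T.
Compute U^T U =
  [19],
and U^T v = (-21).
Solve U^T U · c = U^T v for the coefficients: c = (-21/19). The projection is proj_W(v) = U c.
Check: (v - proj_W(v)) · u_1 = 0  (should be 0).
Result: proj_W(v) = (63/19, 63/19, -21/19).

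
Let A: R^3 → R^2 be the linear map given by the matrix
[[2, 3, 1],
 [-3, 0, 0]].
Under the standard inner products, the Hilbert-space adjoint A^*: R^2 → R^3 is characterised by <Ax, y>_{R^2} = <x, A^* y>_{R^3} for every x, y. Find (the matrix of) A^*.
A^* = A^T =
[[2, -3],
 [3, 0],
 [1, 0]]

For real matrices with standard dot products, the defining identity <Ax, y> = <x, A^* y> gives (Ax)^T y = x^T (A^*) y, i.e. x^T A^T y = x^T (A^*) y. Since this holds for all x, y, we must have A^* = A^T. Therefore
A^* =
[[2, -3],
 [3, 0],
 [1, 0]].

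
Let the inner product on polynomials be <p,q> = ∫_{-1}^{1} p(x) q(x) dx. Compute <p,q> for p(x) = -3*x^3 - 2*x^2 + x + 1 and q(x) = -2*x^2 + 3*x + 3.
<p,q> = 2/3

Expand the product: p(x)·q(x) = 6*x^5 - 5*x^4 - 17*x^3 - 5*x^2 + 6*x + 3.
∫_{-1}^{1} of each monomial x^k gives [2/(k+1) if k even, 0 if k odd]. Integrating term-by-term (or equivalently evaluating the antiderivative F(x) = x^6 - x^5 - 17*x^4/4 - 5*x^3/3 + 3*x^2 + 3*x at the endpoints):
  F(1) − F(−1) = 1/12 − (-7/12) = 2/3.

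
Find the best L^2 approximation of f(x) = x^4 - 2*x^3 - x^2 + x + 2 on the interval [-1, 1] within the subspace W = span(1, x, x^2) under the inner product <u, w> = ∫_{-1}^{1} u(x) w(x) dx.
g(x) = -x^2/7 - x/5 + 67/35

The best approximation g ∈ W is the orthogonal projection of f onto W. Writing g = a_0 + a_1 x + a_2 x^2, the coefficients solve the normal equations G · a = b where
  G_{ij} = <φ_i, φ_j> and b_i = <f, φ_i>, with φ_0 = 1, φ_1 = x, φ_2 = x^2.
G =
  [2, 0, 2/3]
  [0, 2/3, 0]
  [2/3, 0, 2/5],
b = (56/15, -2/15, 128/105).
Solving gives a_0 = 67/35, a_1 = -1/5, a_2 = -1/7, so
  g(x) = -x^2/7 - x/5 + 67/35.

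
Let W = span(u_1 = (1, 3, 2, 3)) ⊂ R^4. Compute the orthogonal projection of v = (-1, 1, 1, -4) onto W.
proj_W(v) = (-8/23, -24/23, -16/23, -24/23)

Set up U = [u_1 | ... | u_1] ∈ R^(4×1). The projector onto W = col(U) is P = U (U^T U)^(-1) U^T.
Compute U^T U =
  [23],
and U^T v = (-8).
Solve U^T U · c = U^T v for the coefficients: c = (-8/23). The projection is proj_W(v) = U c.
Check: (v - proj_W(v)) · u_1 = 0  (should be 0).
Result: proj_W(v) = (-8/23, -24/23, -16/23, -24/23).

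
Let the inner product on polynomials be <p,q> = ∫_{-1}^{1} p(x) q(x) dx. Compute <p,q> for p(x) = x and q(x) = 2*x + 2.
<p,q> = 4/3

Expand the product: p(x)·q(x) = 2*x^2 + 2*x.
∫_{-1}^{1} of each monomial x^k gives [2/(k+1) if k even, 0 if k odd]. Integrating term-by-term (or equivalently evaluating the antiderivative F(x) = 2*x^3/3 + x^2 at the endpoints):
  F(1) − F(−1) = 5/3 − (1/3) = 4/3.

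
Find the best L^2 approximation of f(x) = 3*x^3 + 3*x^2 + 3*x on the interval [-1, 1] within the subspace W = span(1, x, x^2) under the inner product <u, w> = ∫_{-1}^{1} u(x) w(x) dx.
g(x) = 3*x^2 + 24*x/5

The best approximation g ∈ W is the orthogonal projection of f onto W. Writing g = a_0 + a_1 x + a_2 x^2, the coefficients solve the normal equations G · a = b where
  G_{ij} = <φ_i, φ_j> and b_i = <f, φ_i>, with φ_0 = 1, φ_1 = x, φ_2 = x^2.
G =
  [2, 0, 2/3]
  [0, 2/3, 0]
  [2/3, 0, 2/5],
b = (2, 16/5, 6/5).
Solving gives a_0 = 0, a_1 = 24/5, a_2 = 3, so
  g(x) = 3*x^2 + 24*x/5.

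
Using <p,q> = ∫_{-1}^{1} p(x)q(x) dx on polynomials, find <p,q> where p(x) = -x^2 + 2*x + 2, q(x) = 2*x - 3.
<p,q> = -22/3

Expand the product: p(x)·q(x) = -2*x^3 + 7*x^2 - 2*x - 6.
∫_{-1}^{1} of each monomial x^k gives [2/(k+1) if k even, 0 if k odd]. Integrating term-by-term (or equivalently evaluating the antiderivative F(x) = -x^4/2 + 7*x^3/3 - x^2 - 6*x at the endpoints):
  F(1) − F(−1) = -31/6 − (13/6) = -22/3.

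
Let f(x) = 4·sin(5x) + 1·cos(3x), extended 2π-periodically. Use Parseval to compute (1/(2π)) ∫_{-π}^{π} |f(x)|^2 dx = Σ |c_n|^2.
Σ |c_n|^2 = 17/2

Expand |f|^2 and use orthogonality of {sin(nx), cos(mx)} on [-π, π]:
  ∫_{-π}^{π} sin(nx)^2 dx = π, ∫ cos(mx)^2 dx = π, and cross terms integrate to 0.
So ∫_{-π}^{π} f(x)^2 dx = 4^2 · π + 1^2 · π = (16 + 1)π.
Divide by 2π: (16 + 1)/2 = 17/2.
By Parseval, this equals Σ |c_n|^2.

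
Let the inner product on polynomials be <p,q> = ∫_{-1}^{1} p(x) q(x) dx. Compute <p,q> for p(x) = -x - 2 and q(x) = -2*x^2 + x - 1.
<p,q> = 6

Expand the product: p(x)·q(x) = 2*x^3 + 3*x^2 - x + 2.
∫_{-1}^{1} of each monomial x^k gives [2/(k+1) if k even, 0 if k odd]. Integrating term-by-term (or equivalently evaluating the antiderivative F(x) = x^4/2 + x^3 - x^2/2 + 2*x at the endpoints):
  F(1) − F(−1) = 3 − (-3) = 6.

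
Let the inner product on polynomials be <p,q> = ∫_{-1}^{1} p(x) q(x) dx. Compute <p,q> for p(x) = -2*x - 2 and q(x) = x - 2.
<p,q> = 20/3

Expand the product: p(x)·q(x) = -2*x^2 + 2*x + 4.
∫_{-1}^{1} of each monomial x^k gives [2/(k+1) if k even, 0 if k odd]. Integrating term-by-term (or equivalently evaluating the antiderivative F(x) = -2*x^3/3 + x^2 + 4*x at the endpoints):
  F(1) − F(−1) = 13/3 − (-7/3) = 20/3.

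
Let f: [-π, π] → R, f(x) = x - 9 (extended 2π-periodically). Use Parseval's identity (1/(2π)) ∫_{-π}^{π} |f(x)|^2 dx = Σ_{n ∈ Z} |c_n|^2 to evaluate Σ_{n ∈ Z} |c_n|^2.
Σ |c_n|^2 = π^2/3 + 81

Expand and integrate term by term over [-π, π]:
  ∫ (x)^2 dx = 1·(2π^3/3); ∫ 2·1·(-9)·x dx = 0 (odd integrand); ∫ (-9)^2 dx = 81·2π.
So (1/(2π)) ∫_{-π}^{π} (x - 9)^2 dx = 1π^2/3 + 81 = π^2/3 + 81.
Parseval ⇒ Σ |c_n|^2 = π^2/3 + 81.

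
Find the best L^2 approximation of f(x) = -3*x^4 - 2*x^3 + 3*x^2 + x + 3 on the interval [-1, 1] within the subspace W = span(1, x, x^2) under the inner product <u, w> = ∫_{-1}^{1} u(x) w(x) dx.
g(x) = 3*x^2/7 - x/5 + 114/35

The best approximation g ∈ W is the orthogonal projection of f onto W. Writing g = a_0 + a_1 x + a_2 x^2, the coefficients solve the normal equations G · a = b where
  G_{ij} = <φ_i, φ_j> and b_i = <f, φ_i>, with φ_0 = 1, φ_1 = x, φ_2 = x^2.
G =
  [2, 0, 2/3]
  [0, 2/3, 0]
  [2/3, 0, 2/5],
b = (34/5, -2/15, 82/35).
Solving gives a_0 = 114/35, a_1 = -1/5, a_2 = 3/7, so
  g(x) = 3*x^2/7 - x/5 + 114/35.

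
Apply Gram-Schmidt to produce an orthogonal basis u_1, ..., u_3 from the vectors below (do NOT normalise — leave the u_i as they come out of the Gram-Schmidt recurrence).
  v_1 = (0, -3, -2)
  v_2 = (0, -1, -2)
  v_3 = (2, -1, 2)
Orthogonal basis:
  u_1 = (0, -3, -2)
  u_2 = (0, 8/13, -12/13)
  u_3 = (2, 0, 0)

Apply the Gram-Schmidt recurrence
  u_1 = v_1
  u_i = v_i − Σ_{j<i} ((v_i · u_j) / (u_j · u_j)) · u_j.

Step by step this gives:
  u_1 = (0, -3, -2)
  u_2 = (0, 8/13, -12/13)
  u_3 = (2, 0, 0)

Orthogonality check:
  u_2 · u_1 = 0 (should be 0)
  u_3 · u_1 = 0 (should be 0)
  u_3 · u_2 = 0 (should be 0)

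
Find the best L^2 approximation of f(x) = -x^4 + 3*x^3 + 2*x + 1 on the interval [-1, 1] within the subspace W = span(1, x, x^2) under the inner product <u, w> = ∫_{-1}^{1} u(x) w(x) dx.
g(x) = -6*x^2/7 + 19*x/5 + 38/35

The best approximation g ∈ W is the orthogonal projection of f onto W. Writing g = a_0 + a_1 x + a_2 x^2, the coefficients solve the normal equations G · a = b where
  G_{ij} = <φ_i, φ_j> and b_i = <f, φ_i>, with φ_0 = 1, φ_1 = x, φ_2 = x^2.
G =
  [2, 0, 2/3]
  [0, 2/3, 0]
  [2/3, 0, 2/5],
b = (8/5, 38/15, 8/21).
Solving gives a_0 = 38/35, a_1 = 19/5, a_2 = -6/7, so
  g(x) = -6*x^2/7 + 19*x/5 + 38/35.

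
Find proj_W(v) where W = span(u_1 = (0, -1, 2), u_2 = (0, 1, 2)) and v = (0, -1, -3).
proj_W(v) = (0, -1, -3)

Set up U = [u_1 | ... | u_2] ∈ R^(3×2). The projector onto W = col(U) is P = U (U^T U)^(-1) U^T.
Compute U^T U =
  [5, 3]
  [3, 5],
and U^T v = (-5, -7).
Solve U^T U · c = U^T v for the coefficients: c = (-1/4, -5/4). The projection is proj_W(v) = U c.
Check: (v - proj_W(v)) · u_1 = 0  (should be 0).
Check: (v - proj_W(v)) · u_2 = 0  (should be 0).
Result: proj_W(v) = (0, -1, -3).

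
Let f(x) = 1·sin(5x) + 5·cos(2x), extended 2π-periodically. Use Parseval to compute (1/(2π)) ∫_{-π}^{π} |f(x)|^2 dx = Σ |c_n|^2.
Σ |c_n|^2 = 13

Expand |f|^2 and use orthogonality of {sin(nx), cos(mx)} on [-π, π]:
  ∫_{-π}^{π} sin(nx)^2 dx = π, ∫ cos(mx)^2 dx = π, and cross terms integrate to 0.
So ∫_{-π}^{π} f(x)^2 dx = 1^2 · π + 5^2 · π = (1 + 25)π.
Divide by 2π: (1 + 25)/2 = 13.
By Parseval, this equals Σ |c_n|^2.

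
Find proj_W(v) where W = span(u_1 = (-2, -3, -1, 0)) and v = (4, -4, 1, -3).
proj_W(v) = (-3/7, -9/14, -3/14, 0)

Set up U = [u_1 | ... | u_1] ∈ R^(4×1). The projector onto W = col(U) is P = U (U^T U)^(-1) U^T.
Compute U^T U =
  [14],
and U^T v = (3).
Solve U^T U · c = U^T v for the coefficients: c = (3/14). The projection is proj_W(v) = U c.
Check: (v - proj_W(v)) · u_1 = 0  (should be 0).
Result: proj_W(v) = (-3/7, -9/14, -3/14, 0).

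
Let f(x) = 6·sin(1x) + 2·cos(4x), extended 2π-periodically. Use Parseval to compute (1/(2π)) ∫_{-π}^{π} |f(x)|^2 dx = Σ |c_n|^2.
Σ |c_n|^2 = 20

Expand |f|^2 and use orthogonality of {sin(nx), cos(mx)} on [-π, π]:
  ∫_{-π}^{π} sin(nx)^2 dx = π, ∫ cos(mx)^2 dx = π, and cross terms integrate to 0.
So ∫_{-π}^{π} f(x)^2 dx = 6^2 · π + 2^2 · π = (36 + 4)π.
Divide by 2π: (36 + 4)/2 = 20.
By Parseval, this equals Σ |c_n|^2.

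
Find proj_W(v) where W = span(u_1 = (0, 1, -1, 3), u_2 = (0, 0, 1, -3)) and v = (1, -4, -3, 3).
proj_W(v) = (0, -4, -6/5, 18/5)

Set up U = [u_1 | ... | u_2] ∈ R^(4×2). The projector onto W = col(U) is P = U (U^T U)^(-1) U^T.
Compute U^T U =
  [11, -10]
  [-10, 10],
and U^T v = (8, -12).
Solve U^T U · c = U^T v for the coefficients: c = (-4, -26/5). The projection is proj_W(v) = U c.
Check: (v - proj_W(v)) · u_1 = 0  (should be 0).
Check: (v - proj_W(v)) · u_2 = 0  (should be 0).
Result: proj_W(v) = (0, -4, -6/5, 18/5).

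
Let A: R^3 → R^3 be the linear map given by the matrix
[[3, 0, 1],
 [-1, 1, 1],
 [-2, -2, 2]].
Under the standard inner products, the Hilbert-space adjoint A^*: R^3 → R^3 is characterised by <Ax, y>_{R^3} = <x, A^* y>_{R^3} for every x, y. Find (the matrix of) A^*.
A^* = A^T =
[[3, -1, -2],
 [0, 1, -2],
 [1, 1, 2]]

For real matrices with standard dot products, the defining identity <Ax, y> = <x, A^* y> gives (Ax)^T y = x^T (A^*) y, i.e. x^T A^T y = x^T (A^*) y. Since this holds for all x, y, we must have A^* = A^T. Therefore
A^* =
[[3, -1, -2],
 [0, 1, -2],
 [1, 1, 2]].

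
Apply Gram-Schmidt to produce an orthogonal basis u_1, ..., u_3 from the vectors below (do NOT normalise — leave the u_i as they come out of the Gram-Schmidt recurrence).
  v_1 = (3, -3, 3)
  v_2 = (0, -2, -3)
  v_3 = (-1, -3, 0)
Orthogonal basis:
  u_1 = (3, -3, 3)
  u_2 = (1/3, -7/3, -8/3)
  u_3 = (-35/19, -21/19, 14/19)

Apply the Gram-Schmidt recurrence
  u_1 = v_1
  u_i = v_i − Σ_{j<i} ((v_i · u_j) / (u_j · u_j)) · u_j.

Step by step this gives:
  u_1 = (3, -3, 3)
  u_2 = (1/3, -7/3, -8/3)
  u_3 = (-35/19, -21/19, 14/19)

Orthogonality check:
  u_2 · u_1 = 0 (should be 0)
  u_3 · u_1 = 0 (should be 0)
  u_3 · u_2 = 0 (should be 0)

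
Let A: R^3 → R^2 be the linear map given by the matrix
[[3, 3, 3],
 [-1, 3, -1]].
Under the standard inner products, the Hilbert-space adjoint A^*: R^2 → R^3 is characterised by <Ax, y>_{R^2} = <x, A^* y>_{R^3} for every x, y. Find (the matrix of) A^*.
A^* = A^T =
[[3, -1],
 [3, 3],
 [3, -1]]

For real matrices with standard dot products, the defining identity <Ax, y> = <x, A^* y> gives (Ax)^T y = x^T (A^*) y, i.e. x^T A^T y = x^T (A^*) y. Since this holds for all x, y, we must have A^* = A^T. Therefore
A^* =
[[3, -1],
 [3, 3],
 [3, -1]].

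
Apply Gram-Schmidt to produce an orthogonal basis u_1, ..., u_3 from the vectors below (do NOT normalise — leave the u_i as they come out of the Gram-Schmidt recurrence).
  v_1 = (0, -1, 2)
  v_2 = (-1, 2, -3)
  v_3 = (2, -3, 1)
Orthogonal basis:
  u_1 = (0, -1, 2)
  u_2 = (-1, 2/5, 1/5)
  u_3 = (-1/2, -1, -1/2)

Apply the Gram-Schmidt recurrence
  u_1 = v_1
  u_i = v_i − Σ_{j<i} ((v_i · u_j) / (u_j · u_j)) · u_j.

Step by step this gives:
  u_1 = (0, -1, 2)
  u_2 = (-1, 2/5, 1/5)
  u_3 = (-1/2, -1, -1/2)

Orthogonality check:
  u_2 · u_1 = 0 (should be 0)
  u_3 · u_1 = 0 (should be 0)
  u_3 · u_2 = 0 (should be 0)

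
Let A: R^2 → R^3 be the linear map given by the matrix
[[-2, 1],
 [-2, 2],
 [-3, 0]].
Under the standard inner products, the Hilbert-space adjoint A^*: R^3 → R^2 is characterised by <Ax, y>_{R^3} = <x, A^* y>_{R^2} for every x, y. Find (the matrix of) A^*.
A^* = A^T =
[[-2, -2, -3],
 [1, 2, 0]]

For real matrices with standard dot products, the defining identity <Ax, y> = <x, A^* y> gives (Ax)^T y = x^T (A^*) y, i.e. x^T A^T y = x^T (A^*) y. Since this holds for all x, y, we must have A^* = A^T. Therefore
A^* =
[[-2, -2, -3],
 [1, 2, 0]].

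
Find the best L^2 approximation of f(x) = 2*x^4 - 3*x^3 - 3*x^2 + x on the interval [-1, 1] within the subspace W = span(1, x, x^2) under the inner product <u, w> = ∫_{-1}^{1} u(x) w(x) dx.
g(x) = -9*x^2/7 - 4*x/5 - 6/35

The best approximation g ∈ W is the orthogonal projection of f onto W. Writing g = a_0 + a_1 x + a_2 x^2, the coefficients solve the normal equations G · a = b where
  G_{ij} = <φ_i, φ_j> and b_i = <f, φ_i>, with φ_0 = 1, φ_1 = x, φ_2 = x^2.
G =
  [2, 0, 2/3]
  [0, 2/3, 0]
  [2/3, 0, 2/5],
b = (-6/5, -8/15, -22/35).
Solving gives a_0 = -6/35, a_1 = -4/5, a_2 = -9/7, so
  g(x) = -9*x^2/7 - 4*x/5 - 6/35.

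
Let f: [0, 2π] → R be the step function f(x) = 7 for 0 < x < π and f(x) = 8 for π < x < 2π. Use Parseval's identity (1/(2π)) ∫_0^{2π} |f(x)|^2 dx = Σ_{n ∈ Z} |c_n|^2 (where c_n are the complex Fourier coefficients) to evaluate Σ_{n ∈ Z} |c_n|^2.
Σ |c_n|^2 = 113/2

Parseval equates the L^2 energy of f (normalised by 1/(2π)) with the ℓ^2 sum of its Fourier coefficients: (1/(2π)) ∫_0^{2π} |f|^2 = Σ |c_n|^2.
Compute the left side: (1/(2π)) [∫_0^π 7^2 dx + ∫_π^{2π} 8^2 dx] = (1/(2π)) · (49π + 64π) = (49 + 64)/2 = 113/2.
So Σ_{n ∈ Z} |c_n|^2 = 113/2.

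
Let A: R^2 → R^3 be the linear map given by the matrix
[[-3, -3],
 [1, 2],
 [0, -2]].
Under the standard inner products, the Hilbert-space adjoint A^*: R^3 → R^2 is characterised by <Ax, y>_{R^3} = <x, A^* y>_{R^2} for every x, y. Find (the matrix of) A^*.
A^* = A^T =
[[-3, 1, 0],
 [-3, 2, -2]]

For real matrices with standard dot products, the defining identity <Ax, y> = <x, A^* y> gives (Ax)^T y = x^T (A^*) y, i.e. x^T A^T y = x^T (A^*) y. Since this holds for all x, y, we must have A^* = A^T. Therefore
A^* =
[[-3, 1, 0],
 [-3, 2, -2]].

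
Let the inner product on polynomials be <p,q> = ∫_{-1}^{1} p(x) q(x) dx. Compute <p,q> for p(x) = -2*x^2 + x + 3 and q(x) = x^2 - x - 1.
<p,q> = -62/15

Expand the product: p(x)·q(x) = -2*x^4 + 3*x^3 + 4*x^2 - 4*x - 3.
∫_{-1}^{1} of each monomial x^k gives [2/(k+1) if k even, 0 if k odd]. Integrating term-by-term (or equivalently evaluating the antiderivative F(x) = -2*x^5/5 + 3*x^4/4 + 4*x^3/3 - 2*x^2 - 3*x at the endpoints):
  F(1) − F(−1) = -199/60 − (49/60) = -62/15.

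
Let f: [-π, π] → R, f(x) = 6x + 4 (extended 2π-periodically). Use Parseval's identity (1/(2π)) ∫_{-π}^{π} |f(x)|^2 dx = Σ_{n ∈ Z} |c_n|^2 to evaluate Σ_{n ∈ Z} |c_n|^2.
Σ |c_n|^2 = 12π^2 + 16

Expand and integrate term by term over [-π, π]:
  ∫ (6x)^2 dx = 36·(2π^3/3); ∫ 2·6·(4)·x dx = 0 (odd integrand); ∫ 4^2 dx = 16·2π.
So (1/(2π)) ∫_{-π}^{π} (6x + 4)^2 dx = 36π^2/3 + 16 = 12π^2 + 16.
Parseval ⇒ Σ |c_n|^2 = 12π^2 + 16.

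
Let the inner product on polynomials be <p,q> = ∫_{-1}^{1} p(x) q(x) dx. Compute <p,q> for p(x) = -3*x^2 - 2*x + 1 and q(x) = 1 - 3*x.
<p,q> = 4

Expand the product: p(x)·q(x) = 9*x^3 + 3*x^2 - 5*x + 1.
∫_{-1}^{1} of each monomial x^k gives [2/(k+1) if k even, 0 if k odd]. Integrating term-by-term (or equivalently evaluating the antiderivative F(x) = 9*x^4/4 + x^3 - 5*x^2/2 + x at the endpoints):
  F(1) − F(−1) = 7/4 − (-9/4) = 4.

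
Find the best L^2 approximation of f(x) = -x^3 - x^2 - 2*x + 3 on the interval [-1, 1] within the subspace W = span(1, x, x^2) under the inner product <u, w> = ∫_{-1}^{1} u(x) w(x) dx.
g(x) = -x^2 - 13*x/5 + 3

The best approximation g ∈ W is the orthogonal projection of f onto W. Writing g = a_0 + a_1 x + a_2 x^2, the coefficients solve the normal equations G · a = b where
  G_{ij} = <φ_i, φ_j> and b_i = <f, φ_i>, with φ_0 = 1, φ_1 = x, φ_2 = x^2.
G =
  [2, 0, 2/3]
  [0, 2/3, 0]
  [2/3, 0, 2/5],
b = (16/3, -26/15, 8/5).
Solving gives a_0 = 3, a_1 = -13/5, a_2 = -1, so
  g(x) = -x^2 - 13*x/5 + 3.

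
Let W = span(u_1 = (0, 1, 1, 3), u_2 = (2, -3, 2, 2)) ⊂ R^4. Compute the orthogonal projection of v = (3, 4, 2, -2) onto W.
proj_W(v) = (-66/103, 114/103, -51/103, -21/103)

Set up U = [u_1 | ... | u_2] ∈ R^(4×2). The projector onto W = col(U) is P = U (U^T U)^(-1) U^T.
Compute U^T U =
  [11, 5]
  [5, 21],
and U^T v = (0, -6).
Solve U^T U · c = U^T v for the coefficients: c = (15/103, -33/103). The projection is proj_W(v) = U c.
Check: (v - proj_W(v)) · u_1 = 0  (should be 0).
Check: (v - proj_W(v)) · u_2 = 0  (should be 0).
Result: proj_W(v) = (-66/103, 114/103, -51/103, -21/103).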